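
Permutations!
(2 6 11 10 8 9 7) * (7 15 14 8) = [0, 1, 6, 3, 4, 5, 11, 2, 9, 15, 7, 10, 12, 13, 8, 14] = (2 6 11 10 7)(8 9 15 14)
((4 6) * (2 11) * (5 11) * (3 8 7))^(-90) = (11) = [0, 1, 2, 3, 4, 5, 6, 7, 8, 9, 10, 11]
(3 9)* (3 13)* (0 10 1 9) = (0 10 1 9 13 3) = [10, 9, 2, 0, 4, 5, 6, 7, 8, 13, 1, 11, 12, 3]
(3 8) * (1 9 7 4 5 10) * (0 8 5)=(0 8 3 5 10 1 9 7 4)=[8, 9, 2, 5, 0, 10, 6, 4, 3, 7, 1]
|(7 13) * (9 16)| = 2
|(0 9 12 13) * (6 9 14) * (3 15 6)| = |(0 14 3 15 6 9 12 13)| = 8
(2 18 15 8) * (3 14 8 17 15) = (2 18 3 14 8)(15 17) = [0, 1, 18, 14, 4, 5, 6, 7, 2, 9, 10, 11, 12, 13, 8, 17, 16, 15, 3]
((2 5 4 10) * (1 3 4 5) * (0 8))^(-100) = (10) = [0, 1, 2, 3, 4, 5, 6, 7, 8, 9, 10]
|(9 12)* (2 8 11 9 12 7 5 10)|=7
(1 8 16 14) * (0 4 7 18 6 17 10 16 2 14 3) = (0 4 7 18 6 17 10 16 3)(1 8 2 14) = [4, 8, 14, 0, 7, 5, 17, 18, 2, 9, 16, 11, 12, 13, 1, 15, 3, 10, 6]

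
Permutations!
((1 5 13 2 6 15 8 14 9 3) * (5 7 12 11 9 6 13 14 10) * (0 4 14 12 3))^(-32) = [4, 7, 2, 1, 14, 12, 15, 3, 10, 0, 5, 9, 11, 13, 6, 8] = (0 4 14 6 15 8 10 5 12 11 9)(1 7 3)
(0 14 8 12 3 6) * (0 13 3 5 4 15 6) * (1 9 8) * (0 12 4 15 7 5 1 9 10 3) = (0 14 9 8 4 7 5 15 6 13)(1 10 3 12) = [14, 10, 2, 12, 7, 15, 13, 5, 4, 8, 3, 11, 1, 0, 9, 6]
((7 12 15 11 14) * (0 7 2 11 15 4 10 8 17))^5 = (0 8 4 7 17 10 12)(2 14 11) = [8, 1, 14, 3, 7, 5, 6, 17, 4, 9, 12, 2, 0, 13, 11, 15, 16, 10]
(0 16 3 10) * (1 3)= (0 16 1 3 10)= [16, 3, 2, 10, 4, 5, 6, 7, 8, 9, 0, 11, 12, 13, 14, 15, 1]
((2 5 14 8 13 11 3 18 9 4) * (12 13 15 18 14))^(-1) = (2 4 9 18 15 8 14 3 11 13 12 5) = [0, 1, 4, 11, 9, 2, 6, 7, 14, 18, 10, 13, 5, 12, 3, 8, 16, 17, 15]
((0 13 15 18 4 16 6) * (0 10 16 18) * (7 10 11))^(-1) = [15, 1, 2, 3, 18, 5, 16, 11, 8, 9, 7, 6, 12, 0, 14, 13, 10, 17, 4] = (0 15 13)(4 18)(6 16 10 7 11)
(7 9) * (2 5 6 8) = (2 5 6 8)(7 9) = [0, 1, 5, 3, 4, 6, 8, 9, 2, 7]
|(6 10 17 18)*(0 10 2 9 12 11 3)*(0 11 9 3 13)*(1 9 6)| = 12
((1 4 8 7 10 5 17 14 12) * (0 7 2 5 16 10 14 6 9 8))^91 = (0 7 14 12 1 4)(2 5 17 6 9 8)(10 16) = [7, 4, 5, 3, 0, 17, 9, 14, 2, 8, 16, 11, 1, 13, 12, 15, 10, 6]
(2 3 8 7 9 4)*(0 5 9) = (0 5 9 4 2 3 8 7) = [5, 1, 3, 8, 2, 9, 6, 0, 7, 4]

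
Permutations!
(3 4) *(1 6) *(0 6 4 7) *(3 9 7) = (0 6 1 4 9 7) = [6, 4, 2, 3, 9, 5, 1, 0, 8, 7]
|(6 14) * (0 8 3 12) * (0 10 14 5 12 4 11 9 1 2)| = 40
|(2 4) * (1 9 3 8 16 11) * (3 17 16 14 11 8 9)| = 8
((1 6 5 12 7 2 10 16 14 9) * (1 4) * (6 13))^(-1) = (1 4 9 14 16 10 2 7 12 5 6 13) = [0, 4, 7, 3, 9, 6, 13, 12, 8, 14, 2, 11, 5, 1, 16, 15, 10]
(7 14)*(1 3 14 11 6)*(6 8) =[0, 3, 2, 14, 4, 5, 1, 11, 6, 9, 10, 8, 12, 13, 7] =(1 3 14 7 11 8 6)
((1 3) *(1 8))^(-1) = (1 8 3) = [0, 8, 2, 1, 4, 5, 6, 7, 3]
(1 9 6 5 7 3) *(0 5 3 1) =(0 5 7 1 9 6 3) =[5, 9, 2, 0, 4, 7, 3, 1, 8, 6]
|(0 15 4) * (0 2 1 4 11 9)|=|(0 15 11 9)(1 4 2)|=12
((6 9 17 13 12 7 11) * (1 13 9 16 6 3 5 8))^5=(1 3 12 8 11 13 5 7)(6 16)(9 17)=[0, 3, 2, 12, 4, 7, 16, 1, 11, 17, 10, 13, 8, 5, 14, 15, 6, 9]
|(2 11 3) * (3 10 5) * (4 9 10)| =|(2 11 4 9 10 5 3)| =7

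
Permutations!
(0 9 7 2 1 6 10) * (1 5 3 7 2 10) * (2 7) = (0 9 7 10)(1 6)(2 5 3) = [9, 6, 5, 2, 4, 3, 1, 10, 8, 7, 0]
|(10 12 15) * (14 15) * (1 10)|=|(1 10 12 14 15)|=5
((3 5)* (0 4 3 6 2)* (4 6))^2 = (0 2 6)(3 4 5) = [2, 1, 6, 4, 5, 3, 0]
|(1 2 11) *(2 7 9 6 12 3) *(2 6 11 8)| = |(1 7 9 11)(2 8)(3 6 12)| = 12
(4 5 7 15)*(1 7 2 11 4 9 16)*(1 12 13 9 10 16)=(1 7 15 10 16 12 13 9)(2 11 4 5)=[0, 7, 11, 3, 5, 2, 6, 15, 8, 1, 16, 4, 13, 9, 14, 10, 12]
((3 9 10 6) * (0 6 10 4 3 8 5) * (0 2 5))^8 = [8, 1, 2, 4, 9, 5, 0, 7, 6, 3, 10] = (10)(0 8 6)(3 4 9)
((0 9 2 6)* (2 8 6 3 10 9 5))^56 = (10) = [0, 1, 2, 3, 4, 5, 6, 7, 8, 9, 10]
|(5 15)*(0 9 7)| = |(0 9 7)(5 15)| = 6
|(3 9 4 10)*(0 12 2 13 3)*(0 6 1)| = 10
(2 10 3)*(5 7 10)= (2 5 7 10 3)= [0, 1, 5, 2, 4, 7, 6, 10, 8, 9, 3]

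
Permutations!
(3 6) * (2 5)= (2 5)(3 6)= [0, 1, 5, 6, 4, 2, 3]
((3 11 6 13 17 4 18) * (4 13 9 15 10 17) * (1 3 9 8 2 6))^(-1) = (1 11 3)(2 8 6)(4 13 17 10 15 9 18) = [0, 11, 8, 1, 13, 5, 2, 7, 6, 18, 15, 3, 12, 17, 14, 9, 16, 10, 4]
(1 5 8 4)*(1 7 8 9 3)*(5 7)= (1 7 8 4 5 9 3)= [0, 7, 2, 1, 5, 9, 6, 8, 4, 3]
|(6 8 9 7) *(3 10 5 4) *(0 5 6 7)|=8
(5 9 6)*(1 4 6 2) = (1 4 6 5 9 2) = [0, 4, 1, 3, 6, 9, 5, 7, 8, 2]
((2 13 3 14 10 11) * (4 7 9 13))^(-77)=(2 13 11 9 10 7 14 4 3)=[0, 1, 13, 2, 3, 5, 6, 14, 8, 10, 7, 9, 12, 11, 4]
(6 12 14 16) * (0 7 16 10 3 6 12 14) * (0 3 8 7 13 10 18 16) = (0 13 10 8 7)(3 6 14 18 16 12) = [13, 1, 2, 6, 4, 5, 14, 0, 7, 9, 8, 11, 3, 10, 18, 15, 12, 17, 16]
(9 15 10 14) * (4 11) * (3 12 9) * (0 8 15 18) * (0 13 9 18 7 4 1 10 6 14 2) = (0 8 15 6 14 3 12 18 13 9 7 4 11 1 10 2) = [8, 10, 0, 12, 11, 5, 14, 4, 15, 7, 2, 1, 18, 9, 3, 6, 16, 17, 13]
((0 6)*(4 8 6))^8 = (8) = [0, 1, 2, 3, 4, 5, 6, 7, 8]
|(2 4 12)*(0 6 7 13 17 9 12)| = 9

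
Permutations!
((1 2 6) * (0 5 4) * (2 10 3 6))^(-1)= [4, 6, 2, 10, 5, 0, 3, 7, 8, 9, 1]= (0 4 5)(1 6 3 10)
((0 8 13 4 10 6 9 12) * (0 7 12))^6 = [9, 1, 2, 3, 13, 5, 10, 7, 0, 6, 4, 11, 12, 8] = (0 9 6 10 4 13 8)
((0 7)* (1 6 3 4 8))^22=[0, 3, 2, 8, 1, 5, 4, 7, 6]=(1 3 8 6 4)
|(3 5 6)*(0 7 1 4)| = 12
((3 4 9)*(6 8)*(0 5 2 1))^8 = (3 9 4) = [0, 1, 2, 9, 3, 5, 6, 7, 8, 4]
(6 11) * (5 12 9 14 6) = (5 12 9 14 6 11) = [0, 1, 2, 3, 4, 12, 11, 7, 8, 14, 10, 5, 9, 13, 6]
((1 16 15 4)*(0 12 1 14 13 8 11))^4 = (0 15 8 1 14)(4 11 16 13 12) = [15, 14, 2, 3, 11, 5, 6, 7, 1, 9, 10, 16, 4, 12, 0, 8, 13]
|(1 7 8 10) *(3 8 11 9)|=|(1 7 11 9 3 8 10)|=7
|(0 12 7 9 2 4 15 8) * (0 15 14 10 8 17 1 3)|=13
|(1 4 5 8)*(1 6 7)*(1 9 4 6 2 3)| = 9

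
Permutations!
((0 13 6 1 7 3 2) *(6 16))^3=(0 6 3 13 1 2 16 7)=[6, 2, 16, 13, 4, 5, 3, 0, 8, 9, 10, 11, 12, 1, 14, 15, 7]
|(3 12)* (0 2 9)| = 6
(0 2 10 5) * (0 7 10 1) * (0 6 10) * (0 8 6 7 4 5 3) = (0 2 1 7 8 6 10 3)(4 5) = [2, 7, 1, 0, 5, 4, 10, 8, 6, 9, 3]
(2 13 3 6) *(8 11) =(2 13 3 6)(8 11) =[0, 1, 13, 6, 4, 5, 2, 7, 11, 9, 10, 8, 12, 3]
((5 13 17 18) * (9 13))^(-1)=(5 18 17 13 9)=[0, 1, 2, 3, 4, 18, 6, 7, 8, 5, 10, 11, 12, 9, 14, 15, 16, 13, 17]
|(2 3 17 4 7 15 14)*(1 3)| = |(1 3 17 4 7 15 14 2)| = 8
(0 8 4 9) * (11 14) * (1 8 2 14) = (0 2 14 11 1 8 4 9) = [2, 8, 14, 3, 9, 5, 6, 7, 4, 0, 10, 1, 12, 13, 11]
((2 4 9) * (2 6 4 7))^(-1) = (2 7)(4 6 9) = [0, 1, 7, 3, 6, 5, 9, 2, 8, 4]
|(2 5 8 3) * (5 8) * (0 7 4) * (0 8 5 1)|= |(0 7 4 8 3 2 5 1)|= 8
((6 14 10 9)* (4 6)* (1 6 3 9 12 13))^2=[0, 14, 2, 4, 9, 5, 10, 7, 8, 3, 13, 11, 1, 6, 12]=(1 14 12)(3 4 9)(6 10 13)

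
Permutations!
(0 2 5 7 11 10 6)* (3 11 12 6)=[2, 1, 5, 11, 4, 7, 0, 12, 8, 9, 3, 10, 6]=(0 2 5 7 12 6)(3 11 10)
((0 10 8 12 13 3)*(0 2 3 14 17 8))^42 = (8 13 17 12 14) = [0, 1, 2, 3, 4, 5, 6, 7, 13, 9, 10, 11, 14, 17, 8, 15, 16, 12]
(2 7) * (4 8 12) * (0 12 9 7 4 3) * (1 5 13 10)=[12, 5, 4, 0, 8, 13, 6, 2, 9, 7, 1, 11, 3, 10]=(0 12 3)(1 5 13 10)(2 4 8 9 7)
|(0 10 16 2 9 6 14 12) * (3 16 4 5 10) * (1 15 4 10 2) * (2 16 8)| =40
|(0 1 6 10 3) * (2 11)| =10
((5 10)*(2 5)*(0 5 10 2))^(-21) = (0 10 2 5) = [10, 1, 5, 3, 4, 0, 6, 7, 8, 9, 2]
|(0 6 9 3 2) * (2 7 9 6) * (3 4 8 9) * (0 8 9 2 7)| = |(0 7 3)(2 8)(4 9)| = 6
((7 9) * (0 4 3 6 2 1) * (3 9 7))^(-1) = [1, 2, 6, 9, 0, 5, 3, 7, 8, 4] = (0 1 2 6 3 9 4)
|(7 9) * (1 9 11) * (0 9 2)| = |(0 9 7 11 1 2)| = 6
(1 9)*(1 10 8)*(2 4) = (1 9 10 8)(2 4) = [0, 9, 4, 3, 2, 5, 6, 7, 1, 10, 8]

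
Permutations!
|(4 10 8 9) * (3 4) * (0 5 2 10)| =|(0 5 2 10 8 9 3 4)| =8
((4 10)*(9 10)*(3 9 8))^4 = [0, 1, 2, 8, 10, 5, 6, 7, 4, 3, 9] = (3 8 4 10 9)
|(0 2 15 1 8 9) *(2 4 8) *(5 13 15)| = 20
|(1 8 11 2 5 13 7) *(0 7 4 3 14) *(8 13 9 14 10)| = 13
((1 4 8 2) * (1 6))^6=(1 4 8 2 6)=[0, 4, 6, 3, 8, 5, 1, 7, 2]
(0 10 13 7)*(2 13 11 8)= [10, 1, 13, 3, 4, 5, 6, 0, 2, 9, 11, 8, 12, 7]= (0 10 11 8 2 13 7)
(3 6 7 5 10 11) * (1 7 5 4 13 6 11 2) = (1 7 4 13 6 5 10 2)(3 11) = [0, 7, 1, 11, 13, 10, 5, 4, 8, 9, 2, 3, 12, 6]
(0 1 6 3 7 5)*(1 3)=(0 3 7 5)(1 6)=[3, 6, 2, 7, 4, 0, 1, 5]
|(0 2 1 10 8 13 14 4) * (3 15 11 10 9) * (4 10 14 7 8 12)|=33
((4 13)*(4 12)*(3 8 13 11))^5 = (3 11 4 12 13 8) = [0, 1, 2, 11, 12, 5, 6, 7, 3, 9, 10, 4, 13, 8]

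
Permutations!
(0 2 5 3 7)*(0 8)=(0 2 5 3 7 8)=[2, 1, 5, 7, 4, 3, 6, 8, 0]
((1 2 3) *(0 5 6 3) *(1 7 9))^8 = (9) = [0, 1, 2, 3, 4, 5, 6, 7, 8, 9]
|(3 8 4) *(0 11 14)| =|(0 11 14)(3 8 4)| =3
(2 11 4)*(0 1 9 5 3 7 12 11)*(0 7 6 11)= [1, 9, 7, 6, 2, 3, 11, 12, 8, 5, 10, 4, 0]= (0 1 9 5 3 6 11 4 2 7 12)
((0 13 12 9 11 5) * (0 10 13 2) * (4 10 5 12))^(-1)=[2, 1, 0, 3, 13, 5, 6, 7, 8, 12, 4, 9, 11, 10]=(0 2)(4 13 10)(9 12 11)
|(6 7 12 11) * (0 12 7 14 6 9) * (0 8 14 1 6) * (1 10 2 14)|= 10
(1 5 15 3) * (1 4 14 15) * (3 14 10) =(1 5)(3 4 10)(14 15) =[0, 5, 2, 4, 10, 1, 6, 7, 8, 9, 3, 11, 12, 13, 15, 14]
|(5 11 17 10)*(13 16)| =|(5 11 17 10)(13 16)| =4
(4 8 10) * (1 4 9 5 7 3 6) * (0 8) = (0 8 10 9 5 7 3 6 1 4) = [8, 4, 2, 6, 0, 7, 1, 3, 10, 5, 9]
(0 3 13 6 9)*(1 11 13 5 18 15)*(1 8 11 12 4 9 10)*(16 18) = [3, 12, 2, 5, 9, 16, 10, 7, 11, 0, 1, 13, 4, 6, 14, 8, 18, 17, 15] = (0 3 5 16 18 15 8 11 13 6 10 1 12 4 9)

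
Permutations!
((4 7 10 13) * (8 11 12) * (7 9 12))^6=(4 10 11 12)(7 8 9 13)=[0, 1, 2, 3, 10, 5, 6, 8, 9, 13, 11, 12, 4, 7]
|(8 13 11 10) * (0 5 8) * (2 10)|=|(0 5 8 13 11 2 10)|=7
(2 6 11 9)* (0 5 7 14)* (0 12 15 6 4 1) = (0 5 7 14 12 15 6 11 9 2 4 1) = [5, 0, 4, 3, 1, 7, 11, 14, 8, 2, 10, 9, 15, 13, 12, 6]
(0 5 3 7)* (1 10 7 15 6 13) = (0 5 3 15 6 13 1 10 7) = [5, 10, 2, 15, 4, 3, 13, 0, 8, 9, 7, 11, 12, 1, 14, 6]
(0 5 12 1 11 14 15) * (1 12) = (0 5 1 11 14 15) = [5, 11, 2, 3, 4, 1, 6, 7, 8, 9, 10, 14, 12, 13, 15, 0]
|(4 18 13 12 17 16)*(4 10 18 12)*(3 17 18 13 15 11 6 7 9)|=13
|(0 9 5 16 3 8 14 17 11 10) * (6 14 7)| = 12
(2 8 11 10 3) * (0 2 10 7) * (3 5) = (0 2 8 11 7)(3 10 5) = [2, 1, 8, 10, 4, 3, 6, 0, 11, 9, 5, 7]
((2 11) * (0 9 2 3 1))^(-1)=[1, 3, 9, 11, 4, 5, 6, 7, 8, 0, 10, 2]=(0 1 3 11 2 9)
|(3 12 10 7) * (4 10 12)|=|(12)(3 4 10 7)|=4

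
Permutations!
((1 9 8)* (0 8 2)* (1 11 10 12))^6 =[9, 10, 1, 3, 4, 5, 6, 7, 2, 12, 8, 0, 11] =(0 9 12 11)(1 10 8 2)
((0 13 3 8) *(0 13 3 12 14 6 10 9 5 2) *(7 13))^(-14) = [5, 1, 9, 2, 4, 10, 12, 3, 0, 6, 14, 11, 7, 8, 13] = (0 5 10 14 13 8)(2 9 6 12 7 3)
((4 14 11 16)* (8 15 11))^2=(4 8 11)(14 15 16)=[0, 1, 2, 3, 8, 5, 6, 7, 11, 9, 10, 4, 12, 13, 15, 16, 14]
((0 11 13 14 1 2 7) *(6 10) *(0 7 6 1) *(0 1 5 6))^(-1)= (0 2 1 14 13 11)(5 10 6)= [2, 14, 1, 3, 4, 10, 5, 7, 8, 9, 6, 0, 12, 11, 13]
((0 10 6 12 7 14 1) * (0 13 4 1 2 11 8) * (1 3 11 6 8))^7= (0 10 8)(1 4 11 13 3)(2 12 14 6 7)= [10, 4, 12, 1, 11, 5, 7, 2, 0, 9, 8, 13, 14, 3, 6]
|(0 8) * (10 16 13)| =|(0 8)(10 16 13)| =6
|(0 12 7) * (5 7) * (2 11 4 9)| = |(0 12 5 7)(2 11 4 9)| = 4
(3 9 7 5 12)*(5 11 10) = (3 9 7 11 10 5 12) = [0, 1, 2, 9, 4, 12, 6, 11, 8, 7, 5, 10, 3]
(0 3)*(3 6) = [6, 1, 2, 0, 4, 5, 3] = (0 6 3)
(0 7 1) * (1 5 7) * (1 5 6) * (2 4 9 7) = (0 5 2 4 9 7 6 1) = [5, 0, 4, 3, 9, 2, 1, 6, 8, 7]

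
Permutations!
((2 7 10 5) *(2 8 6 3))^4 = (2 8 7 6 10 3 5) = [0, 1, 8, 5, 4, 2, 10, 6, 7, 9, 3]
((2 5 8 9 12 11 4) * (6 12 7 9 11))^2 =(12)(2 8 4 5 11) =[0, 1, 8, 3, 5, 11, 6, 7, 4, 9, 10, 2, 12]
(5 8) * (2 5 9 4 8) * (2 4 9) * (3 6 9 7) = (2 5 4 8)(3 6 9 7) = [0, 1, 5, 6, 8, 4, 9, 3, 2, 7]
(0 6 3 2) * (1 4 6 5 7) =(0 5 7 1 4 6 3 2) =[5, 4, 0, 2, 6, 7, 3, 1]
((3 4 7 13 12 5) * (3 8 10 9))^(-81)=(13)=[0, 1, 2, 3, 4, 5, 6, 7, 8, 9, 10, 11, 12, 13]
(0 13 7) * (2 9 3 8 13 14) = [14, 1, 9, 8, 4, 5, 6, 0, 13, 3, 10, 11, 12, 7, 2] = (0 14 2 9 3 8 13 7)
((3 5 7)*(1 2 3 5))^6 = [0, 1, 2, 3, 4, 5, 6, 7] = (7)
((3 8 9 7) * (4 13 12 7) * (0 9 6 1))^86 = (0 3 4 6 12)(1 7 9 8 13) = [3, 7, 2, 4, 6, 5, 12, 9, 13, 8, 10, 11, 0, 1]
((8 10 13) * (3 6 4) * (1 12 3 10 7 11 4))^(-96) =(13) =[0, 1, 2, 3, 4, 5, 6, 7, 8, 9, 10, 11, 12, 13]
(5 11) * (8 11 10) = [0, 1, 2, 3, 4, 10, 6, 7, 11, 9, 8, 5] = (5 10 8 11)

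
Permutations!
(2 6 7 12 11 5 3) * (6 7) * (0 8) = (0 8)(2 7 12 11 5 3) = [8, 1, 7, 2, 4, 3, 6, 12, 0, 9, 10, 5, 11]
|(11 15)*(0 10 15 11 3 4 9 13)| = 7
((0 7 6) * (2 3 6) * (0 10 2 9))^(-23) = [7, 1, 3, 6, 4, 5, 10, 9, 8, 0, 2] = (0 7 9)(2 3 6 10)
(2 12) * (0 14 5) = [14, 1, 12, 3, 4, 0, 6, 7, 8, 9, 10, 11, 2, 13, 5] = (0 14 5)(2 12)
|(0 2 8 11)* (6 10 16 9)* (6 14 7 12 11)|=|(0 2 8 6 10 16 9 14 7 12 11)|=11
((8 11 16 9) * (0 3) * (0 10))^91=[3, 1, 2, 10, 4, 5, 6, 7, 9, 16, 0, 8, 12, 13, 14, 15, 11]=(0 3 10)(8 9 16 11)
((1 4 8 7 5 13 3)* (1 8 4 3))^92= (1 8 5)(3 7 13)= [0, 8, 2, 7, 4, 1, 6, 13, 5, 9, 10, 11, 12, 3]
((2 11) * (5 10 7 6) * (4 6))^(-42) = [0, 1, 2, 3, 10, 4, 7, 5, 8, 9, 6, 11] = (11)(4 10 6 7 5)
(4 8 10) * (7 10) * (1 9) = (1 9)(4 8 7 10) = [0, 9, 2, 3, 8, 5, 6, 10, 7, 1, 4]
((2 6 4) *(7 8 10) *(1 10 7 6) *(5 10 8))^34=(1 7 10 4)(2 8 5 6)=[0, 7, 8, 3, 1, 6, 2, 10, 5, 9, 4]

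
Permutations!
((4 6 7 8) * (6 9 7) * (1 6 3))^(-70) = (1 3 6)(4 7)(8 9) = [0, 3, 2, 6, 7, 5, 1, 4, 9, 8]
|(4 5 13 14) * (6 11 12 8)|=4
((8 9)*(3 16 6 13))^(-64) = (16) = [0, 1, 2, 3, 4, 5, 6, 7, 8, 9, 10, 11, 12, 13, 14, 15, 16]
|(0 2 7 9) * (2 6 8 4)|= 7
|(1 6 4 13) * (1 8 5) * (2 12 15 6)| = |(1 2 12 15 6 4 13 8 5)| = 9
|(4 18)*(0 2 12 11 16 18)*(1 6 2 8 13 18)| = 30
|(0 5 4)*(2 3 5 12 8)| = |(0 12 8 2 3 5 4)| = 7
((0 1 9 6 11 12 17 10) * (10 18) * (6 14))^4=[6, 11, 2, 3, 4, 5, 18, 7, 8, 12, 14, 10, 0, 13, 17, 15, 16, 1, 9]=(0 6 18 9 12)(1 11 10 14 17)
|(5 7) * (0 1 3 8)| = |(0 1 3 8)(5 7)| = 4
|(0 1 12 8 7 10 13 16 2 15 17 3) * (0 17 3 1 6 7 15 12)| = |(0 6 7 10 13 16 2 12 8 15 3 17 1)| = 13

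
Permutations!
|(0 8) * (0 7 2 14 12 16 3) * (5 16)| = 9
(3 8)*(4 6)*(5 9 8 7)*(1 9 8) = (1 9)(3 7 5 8)(4 6) = [0, 9, 2, 7, 6, 8, 4, 5, 3, 1]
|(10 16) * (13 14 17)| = |(10 16)(13 14 17)| = 6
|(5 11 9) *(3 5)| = 4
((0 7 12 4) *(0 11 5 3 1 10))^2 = (0 12 11 3 10 7 4 5 1) = [12, 0, 2, 10, 5, 1, 6, 4, 8, 9, 7, 3, 11]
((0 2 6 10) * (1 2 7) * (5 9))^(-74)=(0 6 1)(2 7 10)=[6, 0, 7, 3, 4, 5, 1, 10, 8, 9, 2]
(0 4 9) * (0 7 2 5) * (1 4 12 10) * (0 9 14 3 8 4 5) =(0 12 10 1 5 9 7 2)(3 8 4 14) =[12, 5, 0, 8, 14, 9, 6, 2, 4, 7, 1, 11, 10, 13, 3]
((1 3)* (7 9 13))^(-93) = [0, 3, 2, 1, 4, 5, 6, 7, 8, 9, 10, 11, 12, 13] = (13)(1 3)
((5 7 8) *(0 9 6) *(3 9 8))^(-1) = (0 6 9 3 7 5 8) = [6, 1, 2, 7, 4, 8, 9, 5, 0, 3]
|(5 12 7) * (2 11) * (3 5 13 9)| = 6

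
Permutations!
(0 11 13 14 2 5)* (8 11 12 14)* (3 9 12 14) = (0 14 2 5)(3 9 12)(8 11 13) = [14, 1, 5, 9, 4, 0, 6, 7, 11, 12, 10, 13, 3, 8, 2]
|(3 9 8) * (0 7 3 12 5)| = 7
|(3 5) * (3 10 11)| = 4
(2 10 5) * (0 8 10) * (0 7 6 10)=(0 8)(2 7 6 10 5)=[8, 1, 7, 3, 4, 2, 10, 6, 0, 9, 5]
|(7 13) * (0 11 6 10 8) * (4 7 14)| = 20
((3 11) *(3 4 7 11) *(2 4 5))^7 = [0, 1, 7, 3, 11, 4, 6, 5, 8, 9, 10, 2] = (2 7 5 4 11)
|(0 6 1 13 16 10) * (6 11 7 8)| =9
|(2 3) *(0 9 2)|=4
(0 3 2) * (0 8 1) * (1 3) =(0 1)(2 8 3) =[1, 0, 8, 2, 4, 5, 6, 7, 3]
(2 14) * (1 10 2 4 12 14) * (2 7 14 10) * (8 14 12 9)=[0, 2, 1, 3, 9, 5, 6, 12, 14, 8, 7, 11, 10, 13, 4]=(1 2)(4 9 8 14)(7 12 10)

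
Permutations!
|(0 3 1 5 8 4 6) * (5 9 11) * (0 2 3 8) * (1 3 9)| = |(0 8 4 6 2 9 11 5)| = 8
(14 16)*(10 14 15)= (10 14 16 15)= [0, 1, 2, 3, 4, 5, 6, 7, 8, 9, 14, 11, 12, 13, 16, 10, 15]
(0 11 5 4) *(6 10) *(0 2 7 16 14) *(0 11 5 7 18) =(0 5 4 2 18)(6 10)(7 16 14 11) =[5, 1, 18, 3, 2, 4, 10, 16, 8, 9, 6, 7, 12, 13, 11, 15, 14, 17, 0]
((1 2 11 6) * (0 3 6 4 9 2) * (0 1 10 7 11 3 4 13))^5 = [6, 1, 11, 13, 10, 5, 0, 9, 8, 7, 4, 2, 12, 3] = (0 6)(2 11)(3 13)(4 10)(7 9)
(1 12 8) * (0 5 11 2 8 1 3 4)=(0 5 11 2 8 3 4)(1 12)=[5, 12, 8, 4, 0, 11, 6, 7, 3, 9, 10, 2, 1]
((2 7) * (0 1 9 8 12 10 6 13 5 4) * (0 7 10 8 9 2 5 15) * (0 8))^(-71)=[1, 2, 10, 3, 7, 4, 13, 5, 12, 9, 6, 11, 0, 15, 14, 8]=(0 1 2 10 6 13 15 8 12)(4 7 5)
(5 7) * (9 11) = (5 7)(9 11) = [0, 1, 2, 3, 4, 7, 6, 5, 8, 11, 10, 9]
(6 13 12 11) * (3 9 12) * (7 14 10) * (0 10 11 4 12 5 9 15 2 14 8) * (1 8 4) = (0 10 7 4 12 1 8)(2 14 11 6 13 3 15)(5 9) = [10, 8, 14, 15, 12, 9, 13, 4, 0, 5, 7, 6, 1, 3, 11, 2]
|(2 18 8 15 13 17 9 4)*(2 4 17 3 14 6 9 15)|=21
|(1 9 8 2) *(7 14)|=|(1 9 8 2)(7 14)|=4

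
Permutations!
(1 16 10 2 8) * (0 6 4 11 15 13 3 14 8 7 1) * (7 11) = (0 6 4 7 1 16 10 2 11 15 13 3 14 8) = [6, 16, 11, 14, 7, 5, 4, 1, 0, 9, 2, 15, 12, 3, 8, 13, 10]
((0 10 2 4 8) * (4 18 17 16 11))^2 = [2, 1, 17, 3, 0, 5, 6, 7, 10, 9, 18, 8, 12, 13, 14, 15, 4, 11, 16] = (0 2 17 11 8 10 18 16 4)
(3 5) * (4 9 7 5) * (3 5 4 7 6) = [0, 1, 2, 7, 9, 5, 3, 4, 8, 6] = (3 7 4 9 6)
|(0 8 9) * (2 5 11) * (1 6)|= 6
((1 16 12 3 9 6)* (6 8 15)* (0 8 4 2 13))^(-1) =(0 13 2 4 9 3 12 16 1 6 15 8) =[13, 6, 4, 12, 9, 5, 15, 7, 0, 3, 10, 11, 16, 2, 14, 8, 1]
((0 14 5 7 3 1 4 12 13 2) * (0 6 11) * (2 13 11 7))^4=[6, 0, 1, 11, 14, 3, 4, 12, 8, 9, 10, 2, 5, 13, 7]=(0 6 4 14 7 12 5 3 11 2 1)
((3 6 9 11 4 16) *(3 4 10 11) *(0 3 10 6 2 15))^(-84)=(16)=[0, 1, 2, 3, 4, 5, 6, 7, 8, 9, 10, 11, 12, 13, 14, 15, 16]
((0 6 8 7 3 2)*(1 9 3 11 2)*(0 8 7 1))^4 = [2, 6, 3, 11, 4, 5, 8, 1, 0, 7, 10, 9] = (0 2 3 11 9 7 1 6 8)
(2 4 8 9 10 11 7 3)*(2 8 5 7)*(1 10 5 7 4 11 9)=(1 10 9 5 4 7 3 8)(2 11)=[0, 10, 11, 8, 7, 4, 6, 3, 1, 5, 9, 2]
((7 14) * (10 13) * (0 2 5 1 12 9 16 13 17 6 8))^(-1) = (0 8 6 17 10 13 16 9 12 1 5 2)(7 14) = [8, 5, 0, 3, 4, 2, 17, 14, 6, 12, 13, 11, 1, 16, 7, 15, 9, 10]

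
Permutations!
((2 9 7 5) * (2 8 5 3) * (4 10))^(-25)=[0, 1, 3, 7, 10, 8, 6, 9, 5, 2, 4]=(2 3 7 9)(4 10)(5 8)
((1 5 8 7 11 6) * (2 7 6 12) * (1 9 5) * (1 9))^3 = (1 8 9 6 5)(2 12 11 7) = [0, 8, 12, 3, 4, 1, 5, 2, 9, 6, 10, 7, 11]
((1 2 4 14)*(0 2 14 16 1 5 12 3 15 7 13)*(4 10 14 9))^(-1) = (0 13 7 15 3 12 5 14 10 2)(1 16 4 9) = [13, 16, 0, 12, 9, 14, 6, 15, 8, 1, 2, 11, 5, 7, 10, 3, 4]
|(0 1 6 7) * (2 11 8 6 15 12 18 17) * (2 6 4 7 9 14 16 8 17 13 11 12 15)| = 15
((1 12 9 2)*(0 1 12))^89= [1, 0, 9, 3, 4, 5, 6, 7, 8, 12, 10, 11, 2]= (0 1)(2 9 12)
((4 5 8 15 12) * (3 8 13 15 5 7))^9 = (3 8 5 13 15 12 4 7) = [0, 1, 2, 8, 7, 13, 6, 3, 5, 9, 10, 11, 4, 15, 14, 12]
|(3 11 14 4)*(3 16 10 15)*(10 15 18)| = |(3 11 14 4 16 15)(10 18)| = 6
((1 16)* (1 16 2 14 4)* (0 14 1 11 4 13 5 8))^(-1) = (16)(0 8 5 13 14)(1 2)(4 11) = [8, 2, 1, 3, 11, 13, 6, 7, 5, 9, 10, 4, 12, 14, 0, 15, 16]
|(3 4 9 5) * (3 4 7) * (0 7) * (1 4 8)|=15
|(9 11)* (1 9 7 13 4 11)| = |(1 9)(4 11 7 13)| = 4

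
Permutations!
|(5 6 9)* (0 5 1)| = 5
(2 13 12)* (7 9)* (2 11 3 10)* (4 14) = (2 13 12 11 3 10)(4 14)(7 9) = [0, 1, 13, 10, 14, 5, 6, 9, 8, 7, 2, 3, 11, 12, 4]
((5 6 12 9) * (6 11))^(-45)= (12)= [0, 1, 2, 3, 4, 5, 6, 7, 8, 9, 10, 11, 12]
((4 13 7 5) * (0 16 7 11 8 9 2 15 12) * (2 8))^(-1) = (0 12 15 2 11 13 4 5 7 16)(8 9) = [12, 1, 11, 3, 5, 7, 6, 16, 9, 8, 10, 13, 15, 4, 14, 2, 0]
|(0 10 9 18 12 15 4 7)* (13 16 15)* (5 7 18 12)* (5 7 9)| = 11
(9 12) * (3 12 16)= (3 12 9 16)= [0, 1, 2, 12, 4, 5, 6, 7, 8, 16, 10, 11, 9, 13, 14, 15, 3]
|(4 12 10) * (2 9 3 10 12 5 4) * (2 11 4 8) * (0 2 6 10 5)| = 10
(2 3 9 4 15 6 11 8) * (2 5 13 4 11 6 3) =(3 9 11 8 5 13 4 15) =[0, 1, 2, 9, 15, 13, 6, 7, 5, 11, 10, 8, 12, 4, 14, 3]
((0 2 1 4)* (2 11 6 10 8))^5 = [2, 10, 6, 3, 8, 5, 4, 7, 11, 9, 0, 1] = (0 2 6 4 8 11 1 10)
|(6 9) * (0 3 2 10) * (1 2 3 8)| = 10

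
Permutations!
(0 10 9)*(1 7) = (0 10 9)(1 7) = [10, 7, 2, 3, 4, 5, 6, 1, 8, 0, 9]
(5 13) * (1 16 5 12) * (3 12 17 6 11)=[0, 16, 2, 12, 4, 13, 11, 7, 8, 9, 10, 3, 1, 17, 14, 15, 5, 6]=(1 16 5 13 17 6 11 3 12)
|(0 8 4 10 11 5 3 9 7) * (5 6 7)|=21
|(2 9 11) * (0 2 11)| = 3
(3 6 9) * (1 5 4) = (1 5 4)(3 6 9) = [0, 5, 2, 6, 1, 4, 9, 7, 8, 3]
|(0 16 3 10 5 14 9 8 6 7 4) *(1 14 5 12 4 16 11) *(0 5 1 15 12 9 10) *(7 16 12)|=|(0 11 15 7 12 4 5 1 14 10 9 8 6 16 3)|=15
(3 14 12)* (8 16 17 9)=(3 14 12)(8 16 17 9)=[0, 1, 2, 14, 4, 5, 6, 7, 16, 8, 10, 11, 3, 13, 12, 15, 17, 9]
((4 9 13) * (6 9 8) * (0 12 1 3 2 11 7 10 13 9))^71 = (0 6 8 4 13 10 7 11 2 3 1 12) = [6, 12, 3, 1, 13, 5, 8, 11, 4, 9, 7, 2, 0, 10]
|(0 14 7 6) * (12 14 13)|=6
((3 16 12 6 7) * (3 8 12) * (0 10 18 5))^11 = [5, 1, 2, 16, 4, 18, 12, 6, 7, 9, 0, 11, 8, 13, 14, 15, 3, 17, 10] = (0 5 18 10)(3 16)(6 12 8 7)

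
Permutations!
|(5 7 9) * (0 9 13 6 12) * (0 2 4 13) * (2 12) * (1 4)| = |(0 9 5 7)(1 4 13 6 2)| = 20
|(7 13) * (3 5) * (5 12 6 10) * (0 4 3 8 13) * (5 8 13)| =|(0 4 3 12 6 10 8 5 13 7)| =10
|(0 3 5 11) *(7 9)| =4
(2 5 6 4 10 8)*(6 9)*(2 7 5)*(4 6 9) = [0, 1, 2, 3, 10, 4, 6, 5, 7, 9, 8] = (4 10 8 7 5)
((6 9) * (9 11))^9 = [0, 1, 2, 3, 4, 5, 6, 7, 8, 9, 10, 11] = (11)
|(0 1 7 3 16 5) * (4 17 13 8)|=12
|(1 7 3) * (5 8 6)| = 3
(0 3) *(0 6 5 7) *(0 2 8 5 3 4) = (0 4)(2 8 5 7)(3 6) = [4, 1, 8, 6, 0, 7, 3, 2, 5]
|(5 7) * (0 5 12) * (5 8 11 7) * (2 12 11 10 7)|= |(0 8 10 7 11 2 12)|= 7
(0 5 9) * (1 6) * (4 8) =[5, 6, 2, 3, 8, 9, 1, 7, 4, 0] =(0 5 9)(1 6)(4 8)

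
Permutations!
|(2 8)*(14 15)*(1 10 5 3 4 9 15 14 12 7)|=|(1 10 5 3 4 9 15 12 7)(2 8)|=18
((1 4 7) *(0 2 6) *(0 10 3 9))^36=(10)=[0, 1, 2, 3, 4, 5, 6, 7, 8, 9, 10]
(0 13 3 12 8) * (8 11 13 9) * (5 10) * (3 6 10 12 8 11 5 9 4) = [4, 1, 2, 8, 3, 12, 10, 7, 0, 11, 9, 13, 5, 6] = (0 4 3 8)(5 12)(6 10 9 11 13)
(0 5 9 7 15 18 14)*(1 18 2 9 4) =(0 5 4 1 18 14)(2 9 7 15) =[5, 18, 9, 3, 1, 4, 6, 15, 8, 7, 10, 11, 12, 13, 0, 2, 16, 17, 14]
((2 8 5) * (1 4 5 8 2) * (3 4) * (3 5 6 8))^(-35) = [0, 5, 2, 4, 6, 1, 8, 7, 3] = (1 5)(3 4 6 8)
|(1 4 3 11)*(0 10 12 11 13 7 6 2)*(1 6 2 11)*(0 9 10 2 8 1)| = 30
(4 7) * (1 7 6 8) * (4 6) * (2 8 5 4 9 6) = (1 7 2 8)(4 9 6 5) = [0, 7, 8, 3, 9, 4, 5, 2, 1, 6]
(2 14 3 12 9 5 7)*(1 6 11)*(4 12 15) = (1 6 11)(2 14 3 15 4 12 9 5 7) = [0, 6, 14, 15, 12, 7, 11, 2, 8, 5, 10, 1, 9, 13, 3, 4]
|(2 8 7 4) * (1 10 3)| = 12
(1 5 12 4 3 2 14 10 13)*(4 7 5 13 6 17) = (1 13)(2 14 10 6 17 4 3)(5 12 7) = [0, 13, 14, 2, 3, 12, 17, 5, 8, 9, 6, 11, 7, 1, 10, 15, 16, 4]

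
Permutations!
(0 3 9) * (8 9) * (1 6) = (0 3 8 9)(1 6) = [3, 6, 2, 8, 4, 5, 1, 7, 9, 0]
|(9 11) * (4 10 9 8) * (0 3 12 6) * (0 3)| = 15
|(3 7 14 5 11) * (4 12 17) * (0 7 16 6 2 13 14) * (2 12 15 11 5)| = 24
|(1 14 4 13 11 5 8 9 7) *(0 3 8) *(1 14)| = 10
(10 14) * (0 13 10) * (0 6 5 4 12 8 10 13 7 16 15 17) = (0 7 16 15 17)(4 12 8 10 14 6 5) = [7, 1, 2, 3, 12, 4, 5, 16, 10, 9, 14, 11, 8, 13, 6, 17, 15, 0]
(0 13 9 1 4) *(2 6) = (0 13 9 1 4)(2 6) = [13, 4, 6, 3, 0, 5, 2, 7, 8, 1, 10, 11, 12, 9]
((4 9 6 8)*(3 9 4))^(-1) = (3 8 6 9) = [0, 1, 2, 8, 4, 5, 9, 7, 6, 3]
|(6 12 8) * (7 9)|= |(6 12 8)(7 9)|= 6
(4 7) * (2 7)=[0, 1, 7, 3, 2, 5, 6, 4]=(2 7 4)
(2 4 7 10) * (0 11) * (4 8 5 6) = (0 11)(2 8 5 6 4 7 10) = [11, 1, 8, 3, 7, 6, 4, 10, 5, 9, 2, 0]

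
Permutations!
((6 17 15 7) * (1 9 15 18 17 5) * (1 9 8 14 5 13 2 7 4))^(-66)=(18)(1 9 8 15 14 4 5)(2 6)(7 13)=[0, 9, 6, 3, 5, 1, 2, 13, 15, 8, 10, 11, 12, 7, 4, 14, 16, 17, 18]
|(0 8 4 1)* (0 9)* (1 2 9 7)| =|(0 8 4 2 9)(1 7)| =10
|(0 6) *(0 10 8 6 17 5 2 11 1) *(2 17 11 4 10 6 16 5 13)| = |(0 11 1)(2 4 10 8 16 5 17 13)| = 24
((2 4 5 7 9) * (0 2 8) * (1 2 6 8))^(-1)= (0 8 6)(1 9 7 5 4 2)= [8, 9, 1, 3, 2, 4, 0, 5, 6, 7]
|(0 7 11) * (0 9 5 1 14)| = 7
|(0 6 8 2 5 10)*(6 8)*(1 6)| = |(0 8 2 5 10)(1 6)| = 10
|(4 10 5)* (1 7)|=6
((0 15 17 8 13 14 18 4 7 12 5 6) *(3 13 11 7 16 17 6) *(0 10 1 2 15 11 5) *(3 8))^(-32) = (1 6 2 10 15)(3 18 17 14 16 13 4) = [0, 6, 10, 18, 3, 5, 2, 7, 8, 9, 15, 11, 12, 4, 16, 1, 13, 14, 17]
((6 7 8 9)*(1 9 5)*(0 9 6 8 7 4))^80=[5, 0, 2, 3, 8, 4, 9, 7, 6, 1]=(0 5 4 8 6 9 1)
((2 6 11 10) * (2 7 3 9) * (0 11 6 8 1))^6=[2, 9, 7, 11, 4, 5, 6, 0, 3, 10, 1, 8]=(0 2 7)(1 9 10)(3 11 8)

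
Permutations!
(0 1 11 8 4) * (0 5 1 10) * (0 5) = (0 10 5 1 11 8 4) = [10, 11, 2, 3, 0, 1, 6, 7, 4, 9, 5, 8]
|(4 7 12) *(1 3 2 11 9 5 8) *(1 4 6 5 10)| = 6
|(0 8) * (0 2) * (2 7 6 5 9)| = |(0 8 7 6 5 9 2)| = 7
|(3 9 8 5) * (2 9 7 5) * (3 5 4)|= 3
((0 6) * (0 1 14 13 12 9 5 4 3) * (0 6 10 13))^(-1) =(0 14 1 6 3 4 5 9 12 13 10) =[14, 6, 2, 4, 5, 9, 3, 7, 8, 12, 0, 11, 13, 10, 1]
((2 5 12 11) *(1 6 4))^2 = [0, 4, 12, 3, 6, 11, 1, 7, 8, 9, 10, 5, 2] = (1 4 6)(2 12)(5 11)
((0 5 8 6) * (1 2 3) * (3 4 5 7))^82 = (0 7 3 1 2 4 5 8 6) = [7, 2, 4, 1, 5, 8, 0, 3, 6]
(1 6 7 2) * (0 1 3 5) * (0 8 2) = (0 1 6 7)(2 3 5 8) = [1, 6, 3, 5, 4, 8, 7, 0, 2]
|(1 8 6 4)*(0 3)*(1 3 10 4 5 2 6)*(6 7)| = |(0 10 4 3)(1 8)(2 7 6 5)| = 4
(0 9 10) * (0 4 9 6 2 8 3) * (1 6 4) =(0 4 9 10 1 6 2 8 3) =[4, 6, 8, 0, 9, 5, 2, 7, 3, 10, 1]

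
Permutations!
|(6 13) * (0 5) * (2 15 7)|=6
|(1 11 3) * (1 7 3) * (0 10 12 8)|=4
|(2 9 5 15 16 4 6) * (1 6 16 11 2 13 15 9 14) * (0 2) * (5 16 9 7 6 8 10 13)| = 9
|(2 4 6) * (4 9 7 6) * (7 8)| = 5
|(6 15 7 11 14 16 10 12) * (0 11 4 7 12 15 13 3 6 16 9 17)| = |(0 11 14 9 17)(3 6 13)(4 7)(10 15 12 16)| = 60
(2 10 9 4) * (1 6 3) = (1 6 3)(2 10 9 4) = [0, 6, 10, 1, 2, 5, 3, 7, 8, 4, 9]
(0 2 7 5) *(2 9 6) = (0 9 6 2 7 5) = [9, 1, 7, 3, 4, 0, 2, 5, 8, 6]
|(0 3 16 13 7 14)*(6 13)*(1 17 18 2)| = 28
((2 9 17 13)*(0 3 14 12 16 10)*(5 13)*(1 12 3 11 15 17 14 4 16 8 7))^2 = (0 15 5 2 14 4 10 11 17 13 9 3 16)(1 8)(7 12) = [15, 8, 14, 16, 10, 2, 6, 12, 1, 3, 11, 17, 7, 9, 4, 5, 0, 13]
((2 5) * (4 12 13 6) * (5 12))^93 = (2 6)(4 12)(5 13) = [0, 1, 6, 3, 12, 13, 2, 7, 8, 9, 10, 11, 4, 5]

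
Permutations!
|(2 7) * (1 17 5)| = 6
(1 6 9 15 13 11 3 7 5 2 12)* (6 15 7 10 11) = (1 15 13 6 9 7 5 2 12)(3 10 11) = [0, 15, 12, 10, 4, 2, 9, 5, 8, 7, 11, 3, 1, 6, 14, 13]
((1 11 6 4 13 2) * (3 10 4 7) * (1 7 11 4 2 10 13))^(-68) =(2 3 10 7 13) =[0, 1, 3, 10, 4, 5, 6, 13, 8, 9, 7, 11, 12, 2]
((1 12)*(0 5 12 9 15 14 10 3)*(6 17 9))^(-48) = (0 15 1 3 9 12 10 17 5 14 6) = [15, 3, 2, 9, 4, 14, 0, 7, 8, 12, 17, 11, 10, 13, 6, 1, 16, 5]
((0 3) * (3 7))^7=(0 7 3)=[7, 1, 2, 0, 4, 5, 6, 3]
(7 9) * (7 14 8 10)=(7 9 14 8 10)=[0, 1, 2, 3, 4, 5, 6, 9, 10, 14, 7, 11, 12, 13, 8]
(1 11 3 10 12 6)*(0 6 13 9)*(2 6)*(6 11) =(0 2 11 3 10 12 13 9)(1 6) =[2, 6, 11, 10, 4, 5, 1, 7, 8, 0, 12, 3, 13, 9]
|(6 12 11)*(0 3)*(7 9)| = |(0 3)(6 12 11)(7 9)| = 6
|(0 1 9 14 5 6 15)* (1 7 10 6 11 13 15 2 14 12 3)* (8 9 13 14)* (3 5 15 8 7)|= 44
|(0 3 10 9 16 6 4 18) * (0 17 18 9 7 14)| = 20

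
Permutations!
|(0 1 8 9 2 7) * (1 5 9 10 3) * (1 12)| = |(0 5 9 2 7)(1 8 10 3 12)| = 5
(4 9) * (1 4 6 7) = (1 4 9 6 7) = [0, 4, 2, 3, 9, 5, 7, 1, 8, 6]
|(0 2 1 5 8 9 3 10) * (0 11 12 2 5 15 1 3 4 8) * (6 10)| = |(0 5)(1 15)(2 3 6 10 11 12)(4 8 9)| = 6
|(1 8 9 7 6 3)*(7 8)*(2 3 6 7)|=|(1 2 3)(8 9)|=6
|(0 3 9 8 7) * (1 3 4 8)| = |(0 4 8 7)(1 3 9)| = 12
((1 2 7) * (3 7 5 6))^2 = (1 5 3)(2 6 7) = [0, 5, 6, 1, 4, 3, 7, 2]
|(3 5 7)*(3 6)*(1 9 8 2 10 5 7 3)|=|(1 9 8 2 10 5 3 7 6)|=9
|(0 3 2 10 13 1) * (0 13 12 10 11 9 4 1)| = |(0 3 2 11 9 4 1 13)(10 12)| = 8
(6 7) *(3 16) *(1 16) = [0, 16, 2, 1, 4, 5, 7, 6, 8, 9, 10, 11, 12, 13, 14, 15, 3] = (1 16 3)(6 7)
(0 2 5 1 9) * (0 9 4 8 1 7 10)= (0 2 5 7 10)(1 4 8)= [2, 4, 5, 3, 8, 7, 6, 10, 1, 9, 0]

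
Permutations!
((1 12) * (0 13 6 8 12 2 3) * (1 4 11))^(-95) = [4, 6, 8, 12, 0, 5, 1, 7, 2, 9, 10, 13, 3, 11] = (0 4)(1 6)(2 8)(3 12)(11 13)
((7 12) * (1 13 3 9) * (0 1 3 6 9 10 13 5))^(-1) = [5, 0, 2, 9, 4, 1, 13, 12, 8, 6, 3, 11, 7, 10] = (0 5 1)(3 9 6 13 10)(7 12)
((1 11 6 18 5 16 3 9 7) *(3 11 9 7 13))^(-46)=(1 7 3 13 9)(5 18 6 11 16)=[0, 7, 2, 13, 4, 18, 11, 3, 8, 1, 10, 16, 12, 9, 14, 15, 5, 17, 6]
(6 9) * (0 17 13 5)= (0 17 13 5)(6 9)= [17, 1, 2, 3, 4, 0, 9, 7, 8, 6, 10, 11, 12, 5, 14, 15, 16, 13]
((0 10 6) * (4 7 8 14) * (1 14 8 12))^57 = (1 4 12 14 7) = [0, 4, 2, 3, 12, 5, 6, 1, 8, 9, 10, 11, 14, 13, 7]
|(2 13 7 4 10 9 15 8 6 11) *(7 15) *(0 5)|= |(0 5)(2 13 15 8 6 11)(4 10 9 7)|= 12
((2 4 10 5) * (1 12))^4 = (12) = [0, 1, 2, 3, 4, 5, 6, 7, 8, 9, 10, 11, 12]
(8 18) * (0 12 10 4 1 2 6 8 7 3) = (0 12 10 4 1 2 6 8 18 7 3) = [12, 2, 6, 0, 1, 5, 8, 3, 18, 9, 4, 11, 10, 13, 14, 15, 16, 17, 7]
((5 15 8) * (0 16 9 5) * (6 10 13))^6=(16)=[0, 1, 2, 3, 4, 5, 6, 7, 8, 9, 10, 11, 12, 13, 14, 15, 16]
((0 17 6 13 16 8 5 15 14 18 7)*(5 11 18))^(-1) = (0 7 18 11 8 16 13 6 17)(5 14 15) = [7, 1, 2, 3, 4, 14, 17, 18, 16, 9, 10, 8, 12, 6, 15, 5, 13, 0, 11]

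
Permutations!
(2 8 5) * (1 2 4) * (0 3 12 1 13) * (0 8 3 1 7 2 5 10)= (0 1 5 4 13 8 10)(2 3 12 7)= [1, 5, 3, 12, 13, 4, 6, 2, 10, 9, 0, 11, 7, 8]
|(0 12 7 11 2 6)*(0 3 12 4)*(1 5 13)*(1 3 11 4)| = 24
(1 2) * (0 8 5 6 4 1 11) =(0 8 5 6 4 1 2 11) =[8, 2, 11, 3, 1, 6, 4, 7, 5, 9, 10, 0]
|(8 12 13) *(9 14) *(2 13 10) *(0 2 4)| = |(0 2 13 8 12 10 4)(9 14)| = 14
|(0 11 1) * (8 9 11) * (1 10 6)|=7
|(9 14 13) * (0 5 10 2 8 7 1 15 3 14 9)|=11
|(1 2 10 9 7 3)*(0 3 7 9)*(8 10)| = |(0 3 1 2 8 10)| = 6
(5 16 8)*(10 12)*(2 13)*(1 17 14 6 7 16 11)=(1 17 14 6 7 16 8 5 11)(2 13)(10 12)=[0, 17, 13, 3, 4, 11, 7, 16, 5, 9, 12, 1, 10, 2, 6, 15, 8, 14]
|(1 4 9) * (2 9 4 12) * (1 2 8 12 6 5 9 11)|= 6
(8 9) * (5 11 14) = (5 11 14)(8 9) = [0, 1, 2, 3, 4, 11, 6, 7, 9, 8, 10, 14, 12, 13, 5]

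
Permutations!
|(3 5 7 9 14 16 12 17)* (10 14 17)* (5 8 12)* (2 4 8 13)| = 13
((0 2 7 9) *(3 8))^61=(0 2 7 9)(3 8)=[2, 1, 7, 8, 4, 5, 6, 9, 3, 0]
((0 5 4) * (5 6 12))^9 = (0 4 5 12 6) = [4, 1, 2, 3, 5, 12, 0, 7, 8, 9, 10, 11, 6]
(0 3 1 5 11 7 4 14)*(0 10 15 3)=(1 5 11 7 4 14 10 15 3)=[0, 5, 2, 1, 14, 11, 6, 4, 8, 9, 15, 7, 12, 13, 10, 3]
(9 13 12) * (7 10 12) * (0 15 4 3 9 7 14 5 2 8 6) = [15, 1, 8, 9, 3, 2, 0, 10, 6, 13, 12, 11, 7, 14, 5, 4] = (0 15 4 3 9 13 14 5 2 8 6)(7 10 12)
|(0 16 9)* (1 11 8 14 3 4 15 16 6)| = 11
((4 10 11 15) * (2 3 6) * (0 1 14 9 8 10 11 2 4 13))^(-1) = (0 13 15 11 4 6 3 2 10 8 9 14 1) = [13, 0, 10, 2, 6, 5, 3, 7, 9, 14, 8, 4, 12, 15, 1, 11]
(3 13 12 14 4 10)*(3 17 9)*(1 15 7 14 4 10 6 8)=[0, 15, 2, 13, 6, 5, 8, 14, 1, 3, 17, 11, 4, 12, 10, 7, 16, 9]=(1 15 7 14 10 17 9 3 13 12 4 6 8)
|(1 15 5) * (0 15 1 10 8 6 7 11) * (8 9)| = |(0 15 5 10 9 8 6 7 11)| = 9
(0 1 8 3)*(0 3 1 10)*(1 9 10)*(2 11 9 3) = (0 1 8 3 2 11 9 10) = [1, 8, 11, 2, 4, 5, 6, 7, 3, 10, 0, 9]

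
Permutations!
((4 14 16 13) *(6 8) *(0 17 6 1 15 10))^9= [6, 10, 2, 3, 14, 5, 1, 7, 15, 9, 17, 11, 12, 4, 16, 0, 13, 8]= (0 6 1 10 17 8 15)(4 14 16 13)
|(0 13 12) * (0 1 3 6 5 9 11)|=9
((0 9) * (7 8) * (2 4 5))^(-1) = [9, 1, 5, 3, 2, 4, 6, 8, 7, 0] = (0 9)(2 5 4)(7 8)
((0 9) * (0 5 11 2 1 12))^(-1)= (0 12 1 2 11 5 9)= [12, 2, 11, 3, 4, 9, 6, 7, 8, 0, 10, 5, 1]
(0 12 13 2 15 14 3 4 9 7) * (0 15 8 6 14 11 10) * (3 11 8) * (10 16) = [12, 1, 3, 4, 9, 5, 14, 15, 6, 7, 0, 16, 13, 2, 11, 8, 10] = (0 12 13 2 3 4 9 7 15 8 6 14 11 16 10)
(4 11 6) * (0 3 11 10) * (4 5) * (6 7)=(0 3 11 7 6 5 4 10)=[3, 1, 2, 11, 10, 4, 5, 6, 8, 9, 0, 7]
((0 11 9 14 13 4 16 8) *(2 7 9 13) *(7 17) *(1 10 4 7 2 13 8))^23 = (0 8 11)(1 16 4 10)(2 17)(7 13 14 9) = [8, 16, 17, 3, 10, 5, 6, 13, 11, 7, 1, 0, 12, 14, 9, 15, 4, 2]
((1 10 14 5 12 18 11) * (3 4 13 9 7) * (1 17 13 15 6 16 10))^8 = [0, 1, 2, 12, 18, 3, 17, 5, 8, 14, 9, 6, 4, 10, 7, 11, 13, 16, 15] = (3 12 4 18 15 11 6 17 16 13 10 9 14 7 5)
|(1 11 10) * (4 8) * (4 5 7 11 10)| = 10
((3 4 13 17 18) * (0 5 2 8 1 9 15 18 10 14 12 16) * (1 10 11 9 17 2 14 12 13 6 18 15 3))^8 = (18)(0 16 12 10 8 2 13 14 5) = [16, 1, 13, 3, 4, 0, 6, 7, 2, 9, 8, 11, 10, 14, 5, 15, 12, 17, 18]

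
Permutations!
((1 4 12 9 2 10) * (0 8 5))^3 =(1 9)(2 4)(10 12) =[0, 9, 4, 3, 2, 5, 6, 7, 8, 1, 12, 11, 10]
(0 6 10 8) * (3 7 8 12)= (0 6 10 12 3 7 8)= [6, 1, 2, 7, 4, 5, 10, 8, 0, 9, 12, 11, 3]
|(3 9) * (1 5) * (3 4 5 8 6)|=|(1 8 6 3 9 4 5)|=7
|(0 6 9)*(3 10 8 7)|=12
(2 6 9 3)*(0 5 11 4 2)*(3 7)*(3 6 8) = (0 5 11 4 2 8 3)(6 9 7) = [5, 1, 8, 0, 2, 11, 9, 6, 3, 7, 10, 4]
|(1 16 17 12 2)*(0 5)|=10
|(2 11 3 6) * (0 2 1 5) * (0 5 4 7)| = |(0 2 11 3 6 1 4 7)| = 8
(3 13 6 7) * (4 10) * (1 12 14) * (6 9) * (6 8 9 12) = (1 6 7 3 13 12 14)(4 10)(8 9) = [0, 6, 2, 13, 10, 5, 7, 3, 9, 8, 4, 11, 14, 12, 1]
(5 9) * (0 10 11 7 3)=(0 10 11 7 3)(5 9)=[10, 1, 2, 0, 4, 9, 6, 3, 8, 5, 11, 7]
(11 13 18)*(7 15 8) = (7 15 8)(11 13 18) = [0, 1, 2, 3, 4, 5, 6, 15, 7, 9, 10, 13, 12, 18, 14, 8, 16, 17, 11]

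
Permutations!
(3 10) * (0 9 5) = (0 9 5)(3 10) = [9, 1, 2, 10, 4, 0, 6, 7, 8, 5, 3]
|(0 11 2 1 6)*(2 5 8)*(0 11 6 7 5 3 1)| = 9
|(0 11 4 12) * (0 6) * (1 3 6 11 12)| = 7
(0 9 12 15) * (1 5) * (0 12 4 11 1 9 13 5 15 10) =(0 13 5 9 4 11 1 15 12 10) =[13, 15, 2, 3, 11, 9, 6, 7, 8, 4, 0, 1, 10, 5, 14, 12]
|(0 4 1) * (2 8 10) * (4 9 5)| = |(0 9 5 4 1)(2 8 10)| = 15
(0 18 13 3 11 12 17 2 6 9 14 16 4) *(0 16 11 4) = (0 18 13 3 4 16)(2 6 9 14 11 12 17) = [18, 1, 6, 4, 16, 5, 9, 7, 8, 14, 10, 12, 17, 3, 11, 15, 0, 2, 13]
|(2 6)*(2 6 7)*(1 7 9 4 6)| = |(1 7 2 9 4 6)| = 6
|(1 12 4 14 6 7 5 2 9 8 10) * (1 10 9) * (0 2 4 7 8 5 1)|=|(0 2)(1 12 7)(4 14 6 8 9 5)|=6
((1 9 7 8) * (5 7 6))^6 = (9) = [0, 1, 2, 3, 4, 5, 6, 7, 8, 9]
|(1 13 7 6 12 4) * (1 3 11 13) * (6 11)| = 12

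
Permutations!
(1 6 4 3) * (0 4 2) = (0 4 3 1 6 2) = [4, 6, 0, 1, 3, 5, 2]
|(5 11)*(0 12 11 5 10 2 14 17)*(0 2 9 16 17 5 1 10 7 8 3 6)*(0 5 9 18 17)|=16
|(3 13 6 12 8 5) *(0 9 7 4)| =|(0 9 7 4)(3 13 6 12 8 5)| =12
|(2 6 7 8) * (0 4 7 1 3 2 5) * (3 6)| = 10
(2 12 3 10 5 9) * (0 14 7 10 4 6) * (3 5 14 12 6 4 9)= (0 12 5 3 9 2 6)(7 10 14)= [12, 1, 6, 9, 4, 3, 0, 10, 8, 2, 14, 11, 5, 13, 7]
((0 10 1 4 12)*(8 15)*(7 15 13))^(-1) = (0 12 4 1 10)(7 13 8 15) = [12, 10, 2, 3, 1, 5, 6, 13, 15, 9, 0, 11, 4, 8, 14, 7]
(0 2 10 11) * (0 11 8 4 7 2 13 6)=(0 13 6)(2 10 8 4 7)=[13, 1, 10, 3, 7, 5, 0, 2, 4, 9, 8, 11, 12, 6]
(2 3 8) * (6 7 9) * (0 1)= (0 1)(2 3 8)(6 7 9)= [1, 0, 3, 8, 4, 5, 7, 9, 2, 6]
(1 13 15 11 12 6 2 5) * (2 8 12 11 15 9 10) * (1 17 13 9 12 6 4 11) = (1 9 10 2 5 17 13 12 4 11)(6 8) = [0, 9, 5, 3, 11, 17, 8, 7, 6, 10, 2, 1, 4, 12, 14, 15, 16, 13]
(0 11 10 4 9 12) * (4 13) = (0 11 10 13 4 9 12) = [11, 1, 2, 3, 9, 5, 6, 7, 8, 12, 13, 10, 0, 4]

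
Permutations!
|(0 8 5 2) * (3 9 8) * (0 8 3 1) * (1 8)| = |(0 8 5 2 1)(3 9)| = 10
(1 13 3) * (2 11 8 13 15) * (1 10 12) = (1 15 2 11 8 13 3 10 12) = [0, 15, 11, 10, 4, 5, 6, 7, 13, 9, 12, 8, 1, 3, 14, 2]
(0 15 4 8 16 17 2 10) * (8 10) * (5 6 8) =[15, 1, 5, 3, 10, 6, 8, 7, 16, 9, 0, 11, 12, 13, 14, 4, 17, 2] =(0 15 4 10)(2 5 6 8 16 17)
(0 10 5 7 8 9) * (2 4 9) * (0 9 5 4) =(0 10 4 5 7 8 2) =[10, 1, 0, 3, 5, 7, 6, 8, 2, 9, 4]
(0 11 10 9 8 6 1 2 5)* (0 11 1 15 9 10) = (0 1 2 5 11)(6 15 9 8) = [1, 2, 5, 3, 4, 11, 15, 7, 6, 8, 10, 0, 12, 13, 14, 9]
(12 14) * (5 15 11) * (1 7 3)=(1 7 3)(5 15 11)(12 14)=[0, 7, 2, 1, 4, 15, 6, 3, 8, 9, 10, 5, 14, 13, 12, 11]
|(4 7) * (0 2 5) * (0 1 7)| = 6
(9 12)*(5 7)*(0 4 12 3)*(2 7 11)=(0 4 12 9 3)(2 7 5 11)=[4, 1, 7, 0, 12, 11, 6, 5, 8, 3, 10, 2, 9]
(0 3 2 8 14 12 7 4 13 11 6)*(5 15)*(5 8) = (0 3 2 5 15 8 14 12 7 4 13 11 6) = [3, 1, 5, 2, 13, 15, 0, 4, 14, 9, 10, 6, 7, 11, 12, 8]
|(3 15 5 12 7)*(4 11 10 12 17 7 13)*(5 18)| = |(3 15 18 5 17 7)(4 11 10 12 13)| = 30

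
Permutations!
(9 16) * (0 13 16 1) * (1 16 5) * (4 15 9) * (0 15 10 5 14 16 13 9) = (0 9 13 14 16 4 10 5 1 15) = [9, 15, 2, 3, 10, 1, 6, 7, 8, 13, 5, 11, 12, 14, 16, 0, 4]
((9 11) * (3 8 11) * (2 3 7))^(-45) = (2 11)(3 9)(7 8) = [0, 1, 11, 9, 4, 5, 6, 8, 7, 3, 10, 2]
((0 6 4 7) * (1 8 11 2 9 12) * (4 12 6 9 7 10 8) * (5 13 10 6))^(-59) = [10, 4, 5, 3, 6, 11, 12, 13, 0, 8, 7, 9, 1, 2] = (0 10 7 13 2 5 11 9 8)(1 4 6 12)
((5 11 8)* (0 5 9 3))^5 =(0 3 9 8 11 5) =[3, 1, 2, 9, 4, 0, 6, 7, 11, 8, 10, 5]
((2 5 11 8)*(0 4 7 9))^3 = (0 9 7 4)(2 8 11 5) = [9, 1, 8, 3, 0, 2, 6, 4, 11, 7, 10, 5]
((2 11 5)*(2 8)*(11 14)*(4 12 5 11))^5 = [0, 1, 8, 3, 14, 12, 6, 7, 5, 9, 10, 11, 4, 13, 2] = (2 8 5 12 4 14)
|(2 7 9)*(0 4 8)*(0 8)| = 6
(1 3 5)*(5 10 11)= [0, 3, 2, 10, 4, 1, 6, 7, 8, 9, 11, 5]= (1 3 10 11 5)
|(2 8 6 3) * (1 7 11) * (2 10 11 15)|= |(1 7 15 2 8 6 3 10 11)|= 9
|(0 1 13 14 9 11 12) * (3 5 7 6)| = |(0 1 13 14 9 11 12)(3 5 7 6)| = 28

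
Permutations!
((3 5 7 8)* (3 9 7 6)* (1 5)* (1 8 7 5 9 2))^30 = (1 5 3 2 9 6 8) = [0, 5, 9, 2, 4, 3, 8, 7, 1, 6]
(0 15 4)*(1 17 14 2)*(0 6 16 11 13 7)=(0 15 4 6 16 11 13 7)(1 17 14 2)=[15, 17, 1, 3, 6, 5, 16, 0, 8, 9, 10, 13, 12, 7, 2, 4, 11, 14]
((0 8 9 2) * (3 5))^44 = (9) = [0, 1, 2, 3, 4, 5, 6, 7, 8, 9]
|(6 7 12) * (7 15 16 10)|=6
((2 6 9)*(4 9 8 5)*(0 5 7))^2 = (0 4 2 8)(5 9 6 7) = [4, 1, 8, 3, 2, 9, 7, 5, 0, 6]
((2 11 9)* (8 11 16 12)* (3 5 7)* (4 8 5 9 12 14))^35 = [0, 1, 14, 2, 11, 3, 6, 9, 12, 16, 10, 5, 7, 13, 8, 15, 4] = (2 14 8 12 7 9 16 4 11 5 3)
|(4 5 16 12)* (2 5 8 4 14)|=|(2 5 16 12 14)(4 8)|=10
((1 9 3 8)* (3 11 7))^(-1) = (1 8 3 7 11 9) = [0, 8, 2, 7, 4, 5, 6, 11, 3, 1, 10, 9]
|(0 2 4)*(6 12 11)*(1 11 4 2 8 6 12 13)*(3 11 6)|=|(0 8 3 11 12 4)(1 6 13)|=6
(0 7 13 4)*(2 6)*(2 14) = [7, 1, 6, 3, 0, 5, 14, 13, 8, 9, 10, 11, 12, 4, 2] = (0 7 13 4)(2 6 14)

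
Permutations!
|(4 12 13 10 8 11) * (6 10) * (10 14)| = 8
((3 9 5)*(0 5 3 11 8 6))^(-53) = (0 11 6 5 8)(3 9) = [11, 1, 2, 9, 4, 8, 5, 7, 0, 3, 10, 6]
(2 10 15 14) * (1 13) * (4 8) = (1 13)(2 10 15 14)(4 8) = [0, 13, 10, 3, 8, 5, 6, 7, 4, 9, 15, 11, 12, 1, 2, 14]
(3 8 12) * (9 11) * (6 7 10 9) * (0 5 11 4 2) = (0 5 11 6 7 10 9 4 2)(3 8 12) = [5, 1, 0, 8, 2, 11, 7, 10, 12, 4, 9, 6, 3]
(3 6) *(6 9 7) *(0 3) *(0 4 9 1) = (0 3 1)(4 9 7 6) = [3, 0, 2, 1, 9, 5, 4, 6, 8, 7]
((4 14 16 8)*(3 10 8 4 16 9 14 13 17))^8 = [0, 1, 2, 10, 13, 5, 6, 7, 16, 9, 8, 11, 12, 17, 14, 15, 4, 3] = (3 10 8 16 4 13 17)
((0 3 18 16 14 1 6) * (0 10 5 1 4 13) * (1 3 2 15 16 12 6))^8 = (0 2 15 16 14 4 13)(3 12 10)(5 18 6) = [2, 1, 15, 12, 13, 18, 5, 7, 8, 9, 3, 11, 10, 0, 4, 16, 14, 17, 6]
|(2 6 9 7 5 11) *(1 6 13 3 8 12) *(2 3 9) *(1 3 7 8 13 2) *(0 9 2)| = 42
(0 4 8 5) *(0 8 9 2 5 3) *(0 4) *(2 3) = (2 5 8)(3 4 9) = [0, 1, 5, 4, 9, 8, 6, 7, 2, 3]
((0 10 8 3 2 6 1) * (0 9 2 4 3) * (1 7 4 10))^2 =(0 9 6 4 10)(1 2 7 3 8) =[9, 2, 7, 8, 10, 5, 4, 3, 1, 6, 0]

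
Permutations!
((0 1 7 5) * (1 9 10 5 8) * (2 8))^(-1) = (0 5 10 9)(1 8 2 7) = [5, 8, 7, 3, 4, 10, 6, 1, 2, 0, 9]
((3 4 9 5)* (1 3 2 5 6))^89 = [0, 6, 5, 1, 3, 2, 9, 7, 8, 4] = (1 6 9 4 3)(2 5)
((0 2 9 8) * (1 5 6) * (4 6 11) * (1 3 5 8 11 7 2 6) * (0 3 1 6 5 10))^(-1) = (0 10 3 8 1 6 4 11 9 2 7 5) = [10, 6, 7, 8, 11, 0, 4, 5, 1, 2, 3, 9]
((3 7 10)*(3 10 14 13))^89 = (3 7 14 13) = [0, 1, 2, 7, 4, 5, 6, 14, 8, 9, 10, 11, 12, 3, 13]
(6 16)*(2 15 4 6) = (2 15 4 6 16) = [0, 1, 15, 3, 6, 5, 16, 7, 8, 9, 10, 11, 12, 13, 14, 4, 2]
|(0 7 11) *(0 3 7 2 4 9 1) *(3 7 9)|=6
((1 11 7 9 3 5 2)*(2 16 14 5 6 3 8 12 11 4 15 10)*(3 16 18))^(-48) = (18)(1 15 2 4 10)(7 8 11 9 12) = [0, 15, 4, 3, 10, 5, 6, 8, 11, 12, 1, 9, 7, 13, 14, 2, 16, 17, 18]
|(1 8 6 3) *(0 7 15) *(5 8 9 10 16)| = |(0 7 15)(1 9 10 16 5 8 6 3)| = 24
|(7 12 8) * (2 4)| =6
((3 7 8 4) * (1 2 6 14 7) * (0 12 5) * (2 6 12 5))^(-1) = (0 5)(1 3 4 8 7 14 6)(2 12) = [5, 3, 12, 4, 8, 0, 1, 14, 7, 9, 10, 11, 2, 13, 6]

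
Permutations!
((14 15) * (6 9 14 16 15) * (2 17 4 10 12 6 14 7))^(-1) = (2 7 9 6 12 10 4 17)(15 16) = [0, 1, 7, 3, 17, 5, 12, 9, 8, 6, 4, 11, 10, 13, 14, 16, 15, 2]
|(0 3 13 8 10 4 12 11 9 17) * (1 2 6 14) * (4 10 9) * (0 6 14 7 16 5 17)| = |(0 3 13 8 9)(1 2 14)(4 12 11)(5 17 6 7 16)| = 15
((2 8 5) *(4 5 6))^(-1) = [0, 1, 5, 3, 6, 4, 8, 7, 2] = (2 5 4 6 8)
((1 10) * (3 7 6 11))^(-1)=[0, 10, 2, 11, 4, 5, 7, 3, 8, 9, 1, 6]=(1 10)(3 11 6 7)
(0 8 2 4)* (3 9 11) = (0 8 2 4)(3 9 11) = [8, 1, 4, 9, 0, 5, 6, 7, 2, 11, 10, 3]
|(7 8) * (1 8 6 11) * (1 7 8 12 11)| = 5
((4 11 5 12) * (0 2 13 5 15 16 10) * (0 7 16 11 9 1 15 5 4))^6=(16)(0 15 13 5 9)(1 2 11 4 12)=[15, 2, 11, 3, 12, 9, 6, 7, 8, 0, 10, 4, 1, 5, 14, 13, 16]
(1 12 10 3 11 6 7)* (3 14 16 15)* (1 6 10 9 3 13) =(1 12 9 3 11 10 14 16 15 13)(6 7) =[0, 12, 2, 11, 4, 5, 7, 6, 8, 3, 14, 10, 9, 1, 16, 13, 15]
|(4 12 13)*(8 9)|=6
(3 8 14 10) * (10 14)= [0, 1, 2, 8, 4, 5, 6, 7, 10, 9, 3, 11, 12, 13, 14]= (14)(3 8 10)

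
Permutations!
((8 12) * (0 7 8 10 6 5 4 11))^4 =(0 10 11 12 4 8 5 7 6) =[10, 1, 2, 3, 8, 7, 0, 6, 5, 9, 11, 12, 4]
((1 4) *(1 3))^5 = (1 3 4) = [0, 3, 2, 4, 1]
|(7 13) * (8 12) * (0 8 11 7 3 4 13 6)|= |(0 8 12 11 7 6)(3 4 13)|= 6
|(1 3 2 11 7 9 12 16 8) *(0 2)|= 10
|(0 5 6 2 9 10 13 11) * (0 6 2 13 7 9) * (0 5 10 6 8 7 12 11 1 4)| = 22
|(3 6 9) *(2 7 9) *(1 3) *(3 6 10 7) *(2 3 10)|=7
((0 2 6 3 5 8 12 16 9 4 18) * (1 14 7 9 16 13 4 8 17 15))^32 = (18) = [0, 1, 2, 3, 4, 5, 6, 7, 8, 9, 10, 11, 12, 13, 14, 15, 16, 17, 18]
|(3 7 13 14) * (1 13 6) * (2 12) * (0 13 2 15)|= 10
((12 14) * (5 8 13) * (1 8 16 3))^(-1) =[0, 3, 2, 16, 4, 13, 6, 7, 1, 9, 10, 11, 14, 8, 12, 15, 5] =(1 3 16 5 13 8)(12 14)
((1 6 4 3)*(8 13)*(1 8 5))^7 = (13) = [0, 1, 2, 3, 4, 5, 6, 7, 8, 9, 10, 11, 12, 13]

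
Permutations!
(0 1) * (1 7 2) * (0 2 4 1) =[7, 2, 0, 3, 1, 5, 6, 4] =(0 7 4 1 2)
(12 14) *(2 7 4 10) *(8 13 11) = (2 7 4 10)(8 13 11)(12 14) = [0, 1, 7, 3, 10, 5, 6, 4, 13, 9, 2, 8, 14, 11, 12]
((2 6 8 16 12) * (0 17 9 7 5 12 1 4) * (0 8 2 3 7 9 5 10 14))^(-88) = (17) = [0, 1, 2, 3, 4, 5, 6, 7, 8, 9, 10, 11, 12, 13, 14, 15, 16, 17]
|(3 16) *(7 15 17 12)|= 4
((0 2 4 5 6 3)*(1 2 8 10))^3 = (0 1 5)(2 6 8)(3 10 4) = [1, 5, 6, 10, 3, 0, 8, 7, 2, 9, 4]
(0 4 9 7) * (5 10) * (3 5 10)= (10)(0 4 9 7)(3 5)= [4, 1, 2, 5, 9, 3, 6, 0, 8, 7, 10]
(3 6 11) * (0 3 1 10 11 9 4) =[3, 10, 2, 6, 0, 5, 9, 7, 8, 4, 11, 1] =(0 3 6 9 4)(1 10 11)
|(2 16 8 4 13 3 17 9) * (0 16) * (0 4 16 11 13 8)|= |(0 11 13 3 17 9 2 4 8 16)|= 10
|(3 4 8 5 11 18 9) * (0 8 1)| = |(0 8 5 11 18 9 3 4 1)| = 9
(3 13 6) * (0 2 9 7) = (0 2 9 7)(3 13 6) = [2, 1, 9, 13, 4, 5, 3, 0, 8, 7, 10, 11, 12, 6]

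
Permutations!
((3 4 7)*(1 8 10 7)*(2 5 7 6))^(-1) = [0, 4, 6, 7, 3, 2, 10, 5, 1, 9, 8] = (1 4 3 7 5 2 6 10 8)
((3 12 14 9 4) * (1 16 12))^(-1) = [0, 3, 2, 4, 9, 5, 6, 7, 8, 14, 10, 11, 16, 13, 12, 15, 1] = (1 3 4 9 14 12 16)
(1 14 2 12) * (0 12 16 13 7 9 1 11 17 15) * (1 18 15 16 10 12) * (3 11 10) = (0 1 14 2 3 11 17 16 13 7 9 18 15)(10 12) = [1, 14, 3, 11, 4, 5, 6, 9, 8, 18, 12, 17, 10, 7, 2, 0, 13, 16, 15]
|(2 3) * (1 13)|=|(1 13)(2 3)|=2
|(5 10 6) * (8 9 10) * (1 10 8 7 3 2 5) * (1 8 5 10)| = 8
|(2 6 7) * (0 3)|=|(0 3)(2 6 7)|=6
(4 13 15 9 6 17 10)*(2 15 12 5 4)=(2 15 9 6 17 10)(4 13 12 5)=[0, 1, 15, 3, 13, 4, 17, 7, 8, 6, 2, 11, 5, 12, 14, 9, 16, 10]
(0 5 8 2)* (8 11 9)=(0 5 11 9 8 2)=[5, 1, 0, 3, 4, 11, 6, 7, 2, 8, 10, 9]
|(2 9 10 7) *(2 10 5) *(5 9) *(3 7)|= 6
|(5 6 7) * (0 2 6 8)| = 6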